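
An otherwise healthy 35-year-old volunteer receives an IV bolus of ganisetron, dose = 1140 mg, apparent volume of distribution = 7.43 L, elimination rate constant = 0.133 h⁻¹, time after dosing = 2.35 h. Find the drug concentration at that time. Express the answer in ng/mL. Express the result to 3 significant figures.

C₀ = Dose / Vd = 1140 / 7.43 = 153.4 mg/L
C = C₀ · e^(−k·t) = 153.4 × e^(−0.1330 × 2.35)
  = 153.4 × 0.7316 = 112.2 mg/L
Convert: 112.2 mg/L × 1000 = 112200 ng/mL

112000 ng/mL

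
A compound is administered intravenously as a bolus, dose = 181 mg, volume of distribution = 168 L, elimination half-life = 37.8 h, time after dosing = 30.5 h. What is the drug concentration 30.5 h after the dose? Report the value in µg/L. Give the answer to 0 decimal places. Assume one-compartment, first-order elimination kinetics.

C₀ = Dose / Vd = 181.0 / 168 = 1.077 mg/L
k = ln2 / t½ = 0.693147 / 37.8 = 0.01834 h⁻¹
C = C₀ · e^(−k·t) = 1.077 × e^(−0.01834 × 30.5)
  = 1.077 × 0.5716 = 0.6156 mg/L
Convert: 0.6156 mg/L × 1000 = 615.6 µg/L

616 µg/L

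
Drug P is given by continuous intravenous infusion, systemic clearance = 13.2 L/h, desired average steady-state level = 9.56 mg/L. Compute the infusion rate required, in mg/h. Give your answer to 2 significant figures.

At steady state, infusion rate R₀ = Css × CL = 9.56 × 13.20 = 126.2 mg/h

130 mg/h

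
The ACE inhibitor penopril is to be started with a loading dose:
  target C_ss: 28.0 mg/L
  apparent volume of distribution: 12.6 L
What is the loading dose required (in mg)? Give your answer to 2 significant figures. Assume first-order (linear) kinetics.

350 mg

LD = Css × Vd = 28.0 × 12.6 = 352.8 mg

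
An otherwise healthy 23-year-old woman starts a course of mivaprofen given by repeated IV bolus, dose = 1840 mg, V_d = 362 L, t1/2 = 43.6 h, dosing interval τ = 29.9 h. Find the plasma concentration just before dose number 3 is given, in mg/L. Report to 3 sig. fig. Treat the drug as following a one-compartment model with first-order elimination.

5.12 mg/L

C₀ per dose = Dose / Vd = 1840 / 362 = 5.083 mg/L
k = ln2 / t½ = 0.693147 / 43.6 = 0.01590 h⁻¹
Fraction remaining after one interval: r = e^(−kτ) = e^(−0.01590 × 29.9) = 0.6216
Before dose 3, 2 doses have been given (aged 1τ, 2τ).
C_trough = C₀ × (r + r²) = 5.083 × (0.6216 + 0.3864) = 5.124 mg/L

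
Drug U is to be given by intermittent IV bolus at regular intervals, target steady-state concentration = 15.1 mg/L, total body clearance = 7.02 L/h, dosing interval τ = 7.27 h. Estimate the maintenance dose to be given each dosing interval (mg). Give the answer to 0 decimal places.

771 mg

At steady state, Dose/τ = Css × CL.
Dose = Css × CL × τ = 15.1 × 7.020 × 7.27 = 770.6 mg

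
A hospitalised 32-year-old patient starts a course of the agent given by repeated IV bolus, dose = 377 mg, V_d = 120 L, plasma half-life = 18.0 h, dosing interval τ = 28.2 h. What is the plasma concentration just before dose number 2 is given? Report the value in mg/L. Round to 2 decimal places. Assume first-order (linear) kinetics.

1.06 mg/L

C₀ per dose = Dose / Vd = 377 / 120 = 3.142 mg/L
k = ln2 / t½ = 0.693147 / 18.0 = 0.03851 h⁻¹
Fraction remaining after one interval: r = e^(−kτ) = e^(−0.03851 × 28.2) = 0.3376
Before dose 2, 1 dose has been given (aged 1τ).
C_trough = C₀ × r = 3.142 × 0.3376 = 1.061 mg/L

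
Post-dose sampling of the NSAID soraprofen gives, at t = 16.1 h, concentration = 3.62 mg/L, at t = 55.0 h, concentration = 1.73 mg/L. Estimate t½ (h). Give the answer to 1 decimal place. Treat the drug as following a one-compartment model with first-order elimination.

k = ln(C₁/C₂) / (t₂ − t₁) = ln(3.62/1.73) / (55.0 − 16.1)
  = 0.7384 / 38.90 = 0.01898 h⁻¹
t½ = ln2 / k = 0.693147 / 0.01898 = 36.52 h

36.5 h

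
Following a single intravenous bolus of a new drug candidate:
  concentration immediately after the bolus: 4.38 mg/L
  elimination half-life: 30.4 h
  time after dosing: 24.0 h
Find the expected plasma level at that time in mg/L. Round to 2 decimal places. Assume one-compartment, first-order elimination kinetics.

k = ln2 / t½ = 0.693147 / 30.4 = 0.02280 h⁻¹
C = C₀ · e^(−k·t) = 4.380 × e^(−0.02280 × 24.0)
  = 4.380 × 0.5786 = 2.534 mg/L

2.53 mg/L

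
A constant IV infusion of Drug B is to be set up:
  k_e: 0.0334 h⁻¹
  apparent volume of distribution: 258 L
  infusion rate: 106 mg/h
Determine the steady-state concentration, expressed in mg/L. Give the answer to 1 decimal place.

12.3 mg/L

CL = k × Vd = 0.03340 × 258 = 8.617 L/h
At steady state Css = R₀ / CL = 106 / 8.617 = 12.30 mg/L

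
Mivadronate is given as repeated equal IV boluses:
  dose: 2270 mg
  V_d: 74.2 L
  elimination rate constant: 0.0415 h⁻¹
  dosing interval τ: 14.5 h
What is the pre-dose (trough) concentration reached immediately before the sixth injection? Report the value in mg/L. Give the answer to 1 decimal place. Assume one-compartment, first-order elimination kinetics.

35.2 mg/L

C₀ per dose = Dose / Vd = 2270 / 74.2 = 30.59 mg/L
Fraction remaining after one interval: r = e^(−kτ) = e^(−0.04150 × 14.5) = 0.5479
Before dose 6, 5 doses have been given (aged 1τ, 2τ, 3τ, 4τ, 5τ).
C_trough = C₀ × (r + r² + … + r^5) = C₀ × r(1−r^5)/(1−r)
        = 30.59 × 0.5479 × (1 − 0.04937) / (1 − 0.5479) = 35.24 mg/L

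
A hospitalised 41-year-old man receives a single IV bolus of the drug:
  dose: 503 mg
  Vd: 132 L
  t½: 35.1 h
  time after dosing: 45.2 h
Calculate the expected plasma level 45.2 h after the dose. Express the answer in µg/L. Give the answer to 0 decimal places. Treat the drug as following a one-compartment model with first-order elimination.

1561 µg/L

C₀ = Dose / Vd = 503.0 / 132 = 3.811 mg/L
k = ln2 / t½ = 0.693147 / 35.1 = 0.01975 h⁻¹
C = C₀ · e^(−k·t) = 3.811 × e^(−0.01975 × 45.2)
  = 3.811 × 0.4095 = 1.561 mg/L
Convert: 1.561 mg/L × 1000 = 1561 µg/L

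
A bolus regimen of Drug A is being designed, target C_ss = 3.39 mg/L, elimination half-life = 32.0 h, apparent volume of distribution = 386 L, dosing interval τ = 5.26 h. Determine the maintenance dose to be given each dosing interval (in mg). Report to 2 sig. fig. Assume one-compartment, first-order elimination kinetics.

150 mg

k = ln2 / t½ = 0.693147 / 32.0 = 0.02166 h⁻¹
CL = k × Vd = 0.02166 × 386 = 8.361 L/h
At steady state, Dose/τ = Css × CL.
Dose = Css × CL × τ = 3.39 × 8.361 × 5.26 = 149.1 mg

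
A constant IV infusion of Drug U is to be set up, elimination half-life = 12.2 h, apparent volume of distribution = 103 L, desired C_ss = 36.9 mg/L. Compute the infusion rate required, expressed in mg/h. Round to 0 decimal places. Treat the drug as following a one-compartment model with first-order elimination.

216 mg/h

k = ln2 / t½ = 0.693147 / 12.2 = 0.05682 h⁻¹
CL = k × Vd = 0.05682 × 103 = 5.852 L/h
At steady state, infusion rate R₀ = Css × CL = 36.9 × 5.852 = 215.9 mg/h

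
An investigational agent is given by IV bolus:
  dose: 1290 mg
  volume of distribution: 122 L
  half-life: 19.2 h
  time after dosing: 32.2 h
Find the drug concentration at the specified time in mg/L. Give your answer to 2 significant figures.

C₀ = Dose / Vd = 1290 / 122 = 10.57 mg/L
k = ln2 / t½ = 0.693147 / 19.2 = 0.03610 h⁻¹
C = C₀ · e^(−k·t) = 10.57 × e^(−0.03610 × 32.2)
  = 10.57 × 0.3127 = 3.305 mg/L

3.3 mg/L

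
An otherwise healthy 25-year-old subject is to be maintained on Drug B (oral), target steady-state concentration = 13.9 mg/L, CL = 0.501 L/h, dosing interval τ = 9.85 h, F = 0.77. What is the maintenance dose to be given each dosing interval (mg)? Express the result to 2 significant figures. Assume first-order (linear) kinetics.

At steady state, F × (Dose/τ) = Css × CL.
Dose = Css × CL × τ / F = 13.9 × 0.5010 × 9.85 / 0.77 = 89.08 mg

89 mg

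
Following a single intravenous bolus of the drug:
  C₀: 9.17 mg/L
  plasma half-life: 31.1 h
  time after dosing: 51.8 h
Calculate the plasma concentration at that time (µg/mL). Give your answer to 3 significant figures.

2.89 µg/mL

k = ln2 / t½ = 0.693147 / 31.1 = 0.02229 h⁻¹
C = C₀ · e^(−k·t) = 9.170 × e^(−0.02229 × 51.8)
  = 9.170 × 0.3152 = 2.890 mg/L
(2.890 mg/L = 2.890 µg/mL)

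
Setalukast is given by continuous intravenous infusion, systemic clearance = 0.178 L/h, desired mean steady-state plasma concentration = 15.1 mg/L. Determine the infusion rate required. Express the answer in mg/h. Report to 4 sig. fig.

At steady state, infusion rate R₀ = Css × CL = 15.1 × 0.1780 = 2.688 mg/h

2.688 mg/h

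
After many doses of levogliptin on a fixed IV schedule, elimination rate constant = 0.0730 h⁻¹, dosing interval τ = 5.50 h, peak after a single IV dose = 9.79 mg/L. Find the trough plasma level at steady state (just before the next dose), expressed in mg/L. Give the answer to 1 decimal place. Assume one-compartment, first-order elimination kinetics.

19.8 mg/L

e^(−kτ) = e^(−0.07300 × 5.50) = 0.6693
Accumulation ratio R = 1 / (1 − e^(−kτ)) = 1 / (1 − 0.6693) = 3.024
Steady-state trough = C₀ × R × e^(−kτ) = 9.79 × 3.024 × 0.6693 = 19.81 mg/L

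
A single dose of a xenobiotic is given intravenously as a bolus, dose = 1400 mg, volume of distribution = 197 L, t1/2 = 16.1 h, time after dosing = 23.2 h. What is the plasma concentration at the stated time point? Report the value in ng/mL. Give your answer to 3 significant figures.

2620 ng/mL

C₀ = Dose / Vd = 1400 / 197 = 7.107 mg/L
k = ln2 / t½ = 0.693147 / 16.1 = 0.04305 h⁻¹
C = C₀ · e^(−k·t) = 7.107 × e^(−0.04305 × 23.2)
  = 7.107 × 0.3683 = 2.618 mg/L
Convert: 2.618 mg/L × 1000 = 2618 ng/mL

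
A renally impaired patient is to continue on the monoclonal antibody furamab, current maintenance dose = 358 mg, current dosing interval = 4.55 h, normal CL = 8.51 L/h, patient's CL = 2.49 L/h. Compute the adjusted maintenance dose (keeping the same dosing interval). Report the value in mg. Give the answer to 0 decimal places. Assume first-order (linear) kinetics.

105 mg

To keep the same average steady-state level, dosing rate must scale with clearance.
CL ratio = 2.49 / 8.51 = 0.2926
New dose (same interval) = 358 × 0.2926 = 104.8 mg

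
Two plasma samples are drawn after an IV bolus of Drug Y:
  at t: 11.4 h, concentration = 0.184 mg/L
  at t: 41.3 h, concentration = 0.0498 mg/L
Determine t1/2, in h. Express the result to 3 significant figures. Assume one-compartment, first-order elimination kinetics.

15.9 h

k = ln(C₁/C₂) / (t₂ − t₁) = ln(0.184/0.0498) / (41.3 − 11.4)
  = 1.307 / 29.90 = 0.04371 h⁻¹
t½ = ln2 / k = 0.693147 / 0.04371 = 15.86 h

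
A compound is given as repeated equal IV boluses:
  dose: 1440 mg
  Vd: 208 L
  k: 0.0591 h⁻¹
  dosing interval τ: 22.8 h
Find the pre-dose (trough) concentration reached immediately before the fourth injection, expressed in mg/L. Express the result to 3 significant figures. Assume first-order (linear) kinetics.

C₀ per dose = Dose / Vd = 1440 / 208 = 6.923 mg/L
Fraction remaining after one interval: r = e^(−kτ) = e^(−0.05910 × 22.8) = 0.2599
Before dose 4, 3 doses have been given (aged 1τ, 2τ, 3τ).
C_trough = C₀ × (r + r² + … + r^3) = C₀ × r(1−r^3)/(1−r)
        = 6.923 × 0.2599 × (1 − 0.01756) / (1 − 0.2599) = 2.388 mg/L

2.39 mg/L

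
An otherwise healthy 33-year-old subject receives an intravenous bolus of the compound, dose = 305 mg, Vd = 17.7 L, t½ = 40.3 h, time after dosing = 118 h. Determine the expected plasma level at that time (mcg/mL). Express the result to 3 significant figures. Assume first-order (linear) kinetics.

C₀ = Dose / Vd = 305.0 / 17.7 = 17.23 mg/L
k = ln2 / t½ = 0.693147 / 40.3 = 0.01720 h⁻¹
C = C₀ · e^(−k·t) = 17.23 × e^(−0.01720 × 118)
  = 17.23 × 0.1314 = 2.264 mg/L
(2.264 mg/L = 2.264 mcg/mL)

2.26 mcg/mL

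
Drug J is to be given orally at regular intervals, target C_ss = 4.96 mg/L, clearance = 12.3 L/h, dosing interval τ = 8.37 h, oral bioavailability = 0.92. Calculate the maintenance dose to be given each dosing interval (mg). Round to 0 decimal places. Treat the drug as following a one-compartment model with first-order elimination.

At steady state, F × (Dose/τ) = Css × CL.
Dose = Css × CL × τ / F = 4.96 × 12.30 × 8.37 / 0.92 = 555.0 mg

555 mg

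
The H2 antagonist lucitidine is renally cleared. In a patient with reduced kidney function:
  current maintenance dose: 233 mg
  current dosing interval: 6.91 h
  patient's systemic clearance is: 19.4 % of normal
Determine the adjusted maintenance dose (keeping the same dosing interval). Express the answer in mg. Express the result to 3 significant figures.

45.2 mg

To keep the same average steady-state level, dosing rate must scale with clearance.
CL ratio = 19.4 / 100 = 0.1940
New dose (same interval) = 233 × 0.1940 = 45.20 mg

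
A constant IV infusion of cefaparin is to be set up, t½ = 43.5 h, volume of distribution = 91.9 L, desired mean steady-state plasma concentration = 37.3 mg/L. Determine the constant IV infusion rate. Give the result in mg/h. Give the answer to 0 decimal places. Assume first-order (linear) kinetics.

55 mg/h

k = ln2 / t½ = 0.693147 / 43.5 = 0.01593 h⁻¹
CL = k × Vd = 0.01593 × 91.9 = 1.464 L/h
At steady state, infusion rate R₀ = Css × CL = 37.3 × 1.464 = 54.61 mg/h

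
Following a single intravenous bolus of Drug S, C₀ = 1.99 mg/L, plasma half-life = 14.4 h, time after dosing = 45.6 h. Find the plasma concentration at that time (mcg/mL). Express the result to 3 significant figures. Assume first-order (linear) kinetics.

0.222 mcg/mL

k = ln2 / t½ = 0.693147 / 14.4 = 0.04814 h⁻¹
C = C₀ · e^(−k·t) = 1.990 × e^(−0.04814 × 45.6)
  = 1.990 × 0.1113 = 0.2215 mg/L
(0.2215 mg/L = 0.2215 mcg/mL)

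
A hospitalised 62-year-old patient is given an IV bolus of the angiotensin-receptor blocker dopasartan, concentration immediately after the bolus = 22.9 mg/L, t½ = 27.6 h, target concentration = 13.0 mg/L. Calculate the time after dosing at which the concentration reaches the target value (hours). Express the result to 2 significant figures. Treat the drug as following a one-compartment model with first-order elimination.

k = ln2 / t½ = 0.693147 / 27.6 = 0.02511 h⁻¹
t = ln(C₀ / C) / k = ln(22.90 / 13.0) / 0.02511
  = ln(1.762) / 0.02511 = 0.5664 / 0.02511 = 22.56 h

23 h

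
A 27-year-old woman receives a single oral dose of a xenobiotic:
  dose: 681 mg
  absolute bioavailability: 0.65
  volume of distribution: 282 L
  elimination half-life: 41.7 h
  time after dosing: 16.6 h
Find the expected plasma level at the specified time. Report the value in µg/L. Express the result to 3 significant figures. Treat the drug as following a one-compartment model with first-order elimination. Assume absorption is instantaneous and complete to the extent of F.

1190 µg/L

Amount reaching circulation = F × Dose = 0.65 × 681.0 = 442.7 mg
C₀ = F·Dose / Vd = 442.7 / 282 = 1.570 mg/L
k = ln2 / t½ = 0.693147 / 41.7 = 0.01662 h⁻¹
C = C₀ · e^(−k·t) = 1.570 × e^(−0.01662 × 16.6)
  = 1.570 × 0.7589 = 1.191 mg/L
Convert: 1.191 mg/L × 1000 = 1191 µg/L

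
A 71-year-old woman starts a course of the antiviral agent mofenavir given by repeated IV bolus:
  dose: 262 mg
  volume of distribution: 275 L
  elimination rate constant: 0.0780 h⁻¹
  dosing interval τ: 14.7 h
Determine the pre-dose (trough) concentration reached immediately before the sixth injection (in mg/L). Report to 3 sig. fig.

0.442 mg/L

C₀ per dose = Dose / Vd = 262 / 275 = 0.9527 mg/L
Fraction remaining after one interval: r = e^(−kτ) = e^(−0.07800 × 14.7) = 0.3177
Before dose 6, 5 doses have been given (aged 1τ, 2τ, 3τ, 4τ, 5τ).
C_trough = C₀ × (r + r² + … + r^5) = C₀ × r(1−r^5)/(1−r)
        = 0.9527 × 0.3177 × (1 − 0.003237) / (1 − 0.3177) = 0.4422 mg/L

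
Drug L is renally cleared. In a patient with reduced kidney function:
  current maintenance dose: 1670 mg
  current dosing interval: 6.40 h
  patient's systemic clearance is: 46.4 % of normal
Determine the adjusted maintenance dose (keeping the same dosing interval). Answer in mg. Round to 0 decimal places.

To keep the same average steady-state level, dosing rate must scale with clearance.
CL ratio = 46.4 / 100 = 0.4640
New dose (same interval) = 1670 × 0.4640 = 774.9 mg

775 mg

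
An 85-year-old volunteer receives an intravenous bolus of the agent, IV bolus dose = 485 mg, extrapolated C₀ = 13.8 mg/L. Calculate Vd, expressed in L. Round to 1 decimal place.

35.1 L

Vd = Dose / C₀ = 485.0 / 13.8 = 35.14 L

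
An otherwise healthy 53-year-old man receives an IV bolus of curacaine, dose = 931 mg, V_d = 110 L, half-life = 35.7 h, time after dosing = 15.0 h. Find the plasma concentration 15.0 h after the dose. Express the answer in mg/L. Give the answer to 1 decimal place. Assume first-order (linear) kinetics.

C₀ = Dose / Vd = 931.0 / 110 = 8.464 mg/L
k = ln2 / t½ = 0.693147 / 35.7 = 0.01942 h⁻¹
C = C₀ · e^(−k·t) = 8.464 × e^(−0.01942 × 15.0)
  = 8.464 × 0.7473 = 6.325 mg/L

6.3 mg/L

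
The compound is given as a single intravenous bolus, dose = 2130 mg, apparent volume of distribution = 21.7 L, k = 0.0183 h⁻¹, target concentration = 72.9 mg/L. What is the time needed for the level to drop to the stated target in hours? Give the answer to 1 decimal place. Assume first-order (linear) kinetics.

16.3 h

C₀ = Dose / Vd = 2130 / 21.7 = 98.16 mg/L
t = ln(C₀ / C) / k = ln(98.16 / 72.9) / 0.01830
  = ln(1.347) / 0.01830 = 0.2979 / 0.01830 = 16.28 h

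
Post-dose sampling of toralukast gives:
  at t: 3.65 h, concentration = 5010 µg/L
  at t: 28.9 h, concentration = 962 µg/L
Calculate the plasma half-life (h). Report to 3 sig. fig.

k = ln(C₁/C₂) / (t₂ − t₁) = ln(5010/962) / (28.9 − 3.65)
  = 1.650 / 25.25 = 0.06535 h⁻¹
t½ = ln2 / k = 0.693147 / 0.06535 = 10.61 h

10.6 h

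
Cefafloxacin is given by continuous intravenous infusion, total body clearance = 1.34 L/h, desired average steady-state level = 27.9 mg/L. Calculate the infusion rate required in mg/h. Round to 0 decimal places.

37 mg/h

At steady state, infusion rate R₀ = Css × CL = 27.9 × 1.340 = 37.39 mg/h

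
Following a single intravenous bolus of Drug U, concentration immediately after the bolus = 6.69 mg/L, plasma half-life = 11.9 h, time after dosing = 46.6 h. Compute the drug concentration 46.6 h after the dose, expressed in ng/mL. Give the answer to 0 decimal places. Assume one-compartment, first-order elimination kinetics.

k = ln2 / t½ = 0.693147 / 11.9 = 0.05825 h⁻¹
C = C₀ · e^(−k·t) = 6.690 × e^(−0.05825 × 46.6)
  = 6.690 × 0.06624 = 0.4431 mg/L
Convert: 0.4431 mg/L × 1000 = 443.1 ng/mL

443 ng/mL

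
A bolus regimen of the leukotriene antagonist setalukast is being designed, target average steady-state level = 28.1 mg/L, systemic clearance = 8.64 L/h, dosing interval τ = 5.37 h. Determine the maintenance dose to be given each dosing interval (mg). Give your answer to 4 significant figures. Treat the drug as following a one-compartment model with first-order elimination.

1304 mg

At steady state, Dose/τ = Css × CL.
Dose = Css × CL × τ = 28.1 × 8.640 × 5.37 = 1304 mg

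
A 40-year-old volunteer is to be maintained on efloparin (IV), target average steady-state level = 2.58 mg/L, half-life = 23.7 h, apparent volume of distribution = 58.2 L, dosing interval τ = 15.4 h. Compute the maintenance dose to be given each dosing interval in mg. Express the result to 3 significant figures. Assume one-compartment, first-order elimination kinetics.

k = ln2 / t½ = 0.693147 / 23.7 = 0.02925 h⁻¹
CL = k × Vd = 0.02925 × 58.2 = 1.702 L/h
At steady state, Dose/τ = Css × CL.
Dose = Css × CL × τ = 2.58 × 1.702 × 15.4 = 67.62 mg

67.6 mg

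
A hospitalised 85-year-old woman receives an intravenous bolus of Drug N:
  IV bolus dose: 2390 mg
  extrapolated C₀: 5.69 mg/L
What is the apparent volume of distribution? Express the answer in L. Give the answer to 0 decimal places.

420 L

Vd = Dose / C₀ = 2390 / 5.69 = 420.0 L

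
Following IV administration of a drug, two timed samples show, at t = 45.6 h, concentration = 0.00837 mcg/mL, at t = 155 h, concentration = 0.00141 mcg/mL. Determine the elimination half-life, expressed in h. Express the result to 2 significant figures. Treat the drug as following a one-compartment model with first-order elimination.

k = ln(C₁/C₂) / (t₂ − t₁) = ln(0.00837/0.00141) / (155 − 45.6)
  = 1.781 / 109.4 = 0.01628 h⁻¹
t½ = ln2 / k = 0.693147 / 0.01628 = 42.58 h

43 h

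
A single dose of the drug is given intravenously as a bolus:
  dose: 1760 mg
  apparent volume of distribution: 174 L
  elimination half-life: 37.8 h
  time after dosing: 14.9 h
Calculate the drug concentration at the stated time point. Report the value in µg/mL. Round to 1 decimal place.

C₀ = Dose / Vd = 1760 / 174 = 10.11 mg/L
k = ln2 / t½ = 0.693147 / 37.8 = 0.01834 h⁻¹
C = C₀ · e^(−k·t) = 10.11 × e^(−0.01834 × 14.9)
  = 10.11 × 0.7609 = 7.693 mg/L
(7.693 mg/L = 7.693 µg/mL)

7.7 µg/mL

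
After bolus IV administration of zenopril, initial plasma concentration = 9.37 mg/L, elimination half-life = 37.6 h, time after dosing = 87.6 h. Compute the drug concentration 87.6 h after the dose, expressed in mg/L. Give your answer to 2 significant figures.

1.9 mg/L

k = ln2 / t½ = 0.693147 / 37.6 = 0.01843 h⁻¹
C = C₀ · e^(−k·t) = 9.370 × e^(−0.01843 × 87.6)
  = 9.370 × 0.1990 = 1.865 mg/L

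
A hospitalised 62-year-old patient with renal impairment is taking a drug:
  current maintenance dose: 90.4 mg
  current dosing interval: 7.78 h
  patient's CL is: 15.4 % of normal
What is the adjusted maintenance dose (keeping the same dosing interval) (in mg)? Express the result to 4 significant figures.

13.92 mg

To keep the same average steady-state level, dosing rate must scale with clearance.
CL ratio = 15.4 / 100 = 0.1540
New dose (same interval) = 90.4 × 0.1540 = 13.92 mg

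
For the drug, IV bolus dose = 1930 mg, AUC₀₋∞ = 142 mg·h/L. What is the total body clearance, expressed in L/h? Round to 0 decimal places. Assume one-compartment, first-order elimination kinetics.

CL = Dose / AUC = 1930 / 142 = 13.59 L/h

14 L/h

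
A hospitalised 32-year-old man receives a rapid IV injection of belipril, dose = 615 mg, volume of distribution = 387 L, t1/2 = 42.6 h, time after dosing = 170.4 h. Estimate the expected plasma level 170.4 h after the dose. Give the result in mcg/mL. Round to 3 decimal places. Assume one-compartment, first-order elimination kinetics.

C₀ = Dose / Vd = 615.0 / 387 = 1.589 mg/L
k = ln2 / t½ = 0.693147 / 42.6 = 0.01627 h⁻¹
t / t½ = 170.4 / 42.6 = 4 half-lives
C = C₀ × (1/2)^4 = 1.589 × 0.06250 = 0.09931 mg/L
(0.09931 mg/L = 0.09931 mcg/mL)

0.099 mcg/mL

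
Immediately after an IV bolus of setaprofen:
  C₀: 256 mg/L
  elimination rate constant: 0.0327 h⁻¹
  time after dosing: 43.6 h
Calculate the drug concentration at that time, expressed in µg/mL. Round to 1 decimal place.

C = C₀ · e^(−k·t) = 256.0 × e^(−0.03270 × 43.6)
  = 256.0 × 0.2403 = 61.52 mg/L
(61.52 mg/L = 61.52 µg/mL)

61.5 µg/mL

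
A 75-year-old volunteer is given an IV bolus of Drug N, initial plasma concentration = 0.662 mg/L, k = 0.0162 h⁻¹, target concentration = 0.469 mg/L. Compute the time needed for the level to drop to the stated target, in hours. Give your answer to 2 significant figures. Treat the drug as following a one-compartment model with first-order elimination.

21 h

t = ln(C₀ / C) / k = ln(0.6620 / 0.469) / 0.01620
  = ln(1.412) / 0.01620 = 0.3450 / 0.01620 = 21.30 h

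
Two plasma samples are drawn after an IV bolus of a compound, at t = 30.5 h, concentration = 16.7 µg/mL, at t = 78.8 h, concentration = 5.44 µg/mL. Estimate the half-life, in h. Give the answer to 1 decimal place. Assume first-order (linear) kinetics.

k = ln(C₁/C₂) / (t₂ − t₁) = ln(16.7/5.44) / (78.8 − 30.5)
  = 1.122 / 48.30 = 0.02323 h⁻¹
t½ = ln2 / k = 0.693147 / 0.02323 = 29.84 h

29.8 h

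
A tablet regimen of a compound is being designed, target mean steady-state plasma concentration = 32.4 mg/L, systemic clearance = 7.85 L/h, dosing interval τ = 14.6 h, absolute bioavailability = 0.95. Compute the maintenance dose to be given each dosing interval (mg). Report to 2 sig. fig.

At steady state, F × (Dose/τ) = Css × CL.
Dose = Css × CL × τ / F = 32.4 × 7.850 × 14.6 / 0.95 = 3909 mg

3900 mg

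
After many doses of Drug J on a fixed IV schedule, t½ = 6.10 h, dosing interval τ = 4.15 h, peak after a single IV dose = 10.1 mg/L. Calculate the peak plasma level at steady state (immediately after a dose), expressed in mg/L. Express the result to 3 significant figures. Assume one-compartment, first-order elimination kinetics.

k = ln2 / t½ = 0.693147 / 6.10 = 0.1136 h⁻¹
e^(−kτ) = e^(−0.1136 × 4.15) = 0.6241
Accumulation ratio R = 1 / (1 − e^(−kτ)) = 1 / (1 − 0.6241) = 2.660
Steady-state peak = C₀ × R = 10.1 × 2.660 = 26.87 mg/L

26.9 mg/L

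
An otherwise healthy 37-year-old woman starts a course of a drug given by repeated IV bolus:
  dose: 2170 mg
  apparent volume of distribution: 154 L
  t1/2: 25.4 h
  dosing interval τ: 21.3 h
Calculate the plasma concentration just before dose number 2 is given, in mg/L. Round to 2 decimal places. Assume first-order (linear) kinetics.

7.88 mg/L

C₀ per dose = Dose / Vd = 2170 / 154 = 14.09 mg/L
k = ln2 / t½ = 0.693147 / 25.4 = 0.02729 h⁻¹
Fraction remaining after one interval: r = e^(−kτ) = e^(−0.02729 × 21.3) = 0.5592
Before dose 2, 1 dose has been given (aged 1τ).
C_trough = C₀ × r = 14.09 × 0.5592 = 7.879 mg/L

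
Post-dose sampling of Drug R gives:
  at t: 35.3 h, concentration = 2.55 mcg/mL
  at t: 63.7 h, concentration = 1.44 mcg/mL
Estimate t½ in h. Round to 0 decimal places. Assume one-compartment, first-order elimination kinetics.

k = ln(C₁/C₂) / (t₂ − t₁) = ln(2.55/1.44) / (63.7 − 35.3)
  = 0.5715 / 28.40 = 0.02012 h⁻¹
t½ = ln2 / k = 0.693147 / 0.02012 = 34.45 h

34 h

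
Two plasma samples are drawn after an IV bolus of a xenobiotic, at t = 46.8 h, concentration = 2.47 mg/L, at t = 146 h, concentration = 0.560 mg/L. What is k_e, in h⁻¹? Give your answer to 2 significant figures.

k = ln(C₁/C₂) / (t₂ − t₁) = ln(2.47/0.560) / (146 − 46.8)
  = 1.484 / 99.20 = 0.01496 h⁻¹

0.015 h⁻¹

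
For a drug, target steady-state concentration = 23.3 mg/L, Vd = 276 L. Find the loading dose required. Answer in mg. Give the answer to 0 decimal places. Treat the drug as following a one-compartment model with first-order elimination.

6431 mg

LD = Css × Vd = 23.3 × 276 = 6431 mg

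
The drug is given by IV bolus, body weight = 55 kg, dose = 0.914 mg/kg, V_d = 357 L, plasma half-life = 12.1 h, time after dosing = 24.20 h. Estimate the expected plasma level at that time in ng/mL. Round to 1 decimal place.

35.2 ng/mL

Total dose = 0.914 × 55 = 50.27 mg
C₀ = Dose / Vd = 50.27 / 357 = 0.1408 mg/L
k = ln2 / t½ = 0.693147 / 12.1 = 0.05728 h⁻¹
t / t½ = 24.20 / 12.1 = 2 half-lives
C = C₀ × (1/2)^2 = 0.1408 × 0.2500 = 0.03520 mg/L
Convert: 0.03520 mg/L × 1000 = 35.20 ng/mL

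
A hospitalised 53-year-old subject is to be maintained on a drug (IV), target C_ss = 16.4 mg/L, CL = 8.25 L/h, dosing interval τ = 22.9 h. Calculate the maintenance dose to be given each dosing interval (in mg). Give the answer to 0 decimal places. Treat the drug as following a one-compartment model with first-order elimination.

3098 mg

At steady state, Dose/τ = Css × CL.
Dose = Css × CL × τ = 16.4 × 8.250 × 22.9 = 3098 mg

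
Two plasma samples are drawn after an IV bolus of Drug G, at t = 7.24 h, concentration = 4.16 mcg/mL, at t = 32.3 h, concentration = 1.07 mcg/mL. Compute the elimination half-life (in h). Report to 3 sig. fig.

12.8 h

k = ln(C₁/C₂) / (t₂ − t₁) = ln(4.16/1.07) / (32.3 − 7.24)
  = 1.358 / 25.06 = 0.05419 h⁻¹
t½ = ln2 / k = 0.693147 / 0.05419 = 12.79 h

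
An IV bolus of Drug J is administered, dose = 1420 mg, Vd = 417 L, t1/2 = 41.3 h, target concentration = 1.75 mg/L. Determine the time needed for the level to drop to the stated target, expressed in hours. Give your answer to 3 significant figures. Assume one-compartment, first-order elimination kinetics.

39.7 h

C₀ = Dose / Vd = 1420 / 417 = 3.405 mg/L
k = ln2 / t½ = 0.693147 / 41.3 = 0.01678 h⁻¹
t = ln(C₀ / C) / k = ln(3.405 / 1.75) / 0.01678
  = ln(1.946) / 0.01678 = 0.6658 / 0.01678 = 39.68 h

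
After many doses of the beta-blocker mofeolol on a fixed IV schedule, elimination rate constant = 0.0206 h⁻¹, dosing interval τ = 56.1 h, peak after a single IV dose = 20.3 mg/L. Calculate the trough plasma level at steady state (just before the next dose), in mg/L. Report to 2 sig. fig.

e^(−kτ) = e^(−0.02060 × 56.1) = 0.3148
Accumulation ratio R = 1 / (1 − e^(−kτ)) = 1 / (1 − 0.3148) = 1.459
Steady-state trough = C₀ × R × e^(−kτ) = 20.3 × 1.459 × 0.3148 = 9.324 mg/L

9.3 mg/L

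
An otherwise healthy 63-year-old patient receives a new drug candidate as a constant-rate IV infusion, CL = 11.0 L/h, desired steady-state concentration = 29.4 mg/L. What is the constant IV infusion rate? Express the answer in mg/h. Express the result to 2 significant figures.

320 mg/h

At steady state, infusion rate R₀ = Css × CL = 29.4 × 11.00 = 323.4 mg/h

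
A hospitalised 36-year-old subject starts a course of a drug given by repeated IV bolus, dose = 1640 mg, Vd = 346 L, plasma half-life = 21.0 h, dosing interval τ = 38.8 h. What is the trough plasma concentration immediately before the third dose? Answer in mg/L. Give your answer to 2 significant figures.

C₀ per dose = Dose / Vd = 1640 / 346 = 4.740 mg/L
k = ln2 / t½ = 0.693147 / 21.0 = 0.03301 h⁻¹
Fraction remaining after one interval: r = e^(−kτ) = e^(−0.03301 × 38.8) = 0.2778
Before dose 3, 2 doses have been given (aged 1τ, 2τ).
C_trough = C₀ × (r + r²) = 4.740 × (0.2778 + 0.07717) = 1.683 mg/L

1.7 mg/L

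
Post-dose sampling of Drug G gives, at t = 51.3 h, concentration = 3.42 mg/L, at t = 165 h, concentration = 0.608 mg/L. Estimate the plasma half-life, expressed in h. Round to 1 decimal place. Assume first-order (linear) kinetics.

45.6 h

k = ln(C₁/C₂) / (t₂ − t₁) = ln(3.42/0.608) / (165 − 51.3)
  = 1.727 / 113.7 = 0.01519 h⁻¹
t½ = ln2 / k = 0.693147 / 0.01519 = 45.63 h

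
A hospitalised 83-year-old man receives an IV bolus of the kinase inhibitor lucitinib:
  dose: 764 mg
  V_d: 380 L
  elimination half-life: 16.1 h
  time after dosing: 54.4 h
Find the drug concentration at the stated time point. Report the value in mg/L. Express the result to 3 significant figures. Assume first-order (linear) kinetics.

C₀ = Dose / Vd = 764.0 / 380 = 2.011 mg/L
k = ln2 / t½ = 0.693147 / 16.1 = 0.04305 h⁻¹
C = C₀ · e^(−k·t) = 2.011 × e^(−0.04305 × 54.4)
  = 2.011 × 0.09614 = 0.1933 mg/L

0.193 mg/L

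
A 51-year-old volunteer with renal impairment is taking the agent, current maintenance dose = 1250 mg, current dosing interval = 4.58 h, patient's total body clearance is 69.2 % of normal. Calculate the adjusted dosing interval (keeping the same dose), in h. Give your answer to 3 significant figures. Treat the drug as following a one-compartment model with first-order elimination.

6.62 h

To keep the same average steady-state level, dosing rate must scale with clearance.
CL ratio = 69.2 / 100 = 0.6920
New interval (same dose) = 4.58 / 0.6920 = 6.618 h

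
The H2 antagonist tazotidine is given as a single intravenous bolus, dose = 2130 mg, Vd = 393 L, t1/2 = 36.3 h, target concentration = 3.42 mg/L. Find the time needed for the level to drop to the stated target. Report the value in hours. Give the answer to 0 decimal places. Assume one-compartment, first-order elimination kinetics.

C₀ = Dose / Vd = 2130 / 393 = 5.420 mg/L
k = ln2 / t½ = 0.693147 / 36.3 = 0.01909 h⁻¹
t = ln(C₀ / C) / k = ln(5.420 / 3.42) / 0.01909
  = ln(1.585) / 0.01909 = 0.4606 / 0.01909 = 24.13 h

24 h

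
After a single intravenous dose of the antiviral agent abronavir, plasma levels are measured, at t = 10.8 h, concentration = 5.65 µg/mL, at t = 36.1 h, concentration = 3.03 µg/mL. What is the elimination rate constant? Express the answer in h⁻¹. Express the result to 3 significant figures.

k = ln(C₁/C₂) / (t₂ − t₁) = ln(5.65/3.03) / (36.1 − 10.8)
  = 0.6231 / 25.30 = 0.02463 h⁻¹

0.0246 h⁻¹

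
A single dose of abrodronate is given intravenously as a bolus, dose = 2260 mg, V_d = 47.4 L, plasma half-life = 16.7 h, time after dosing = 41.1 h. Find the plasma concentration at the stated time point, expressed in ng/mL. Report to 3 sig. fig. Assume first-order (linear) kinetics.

C₀ = Dose / Vd = 2260 / 47.4 = 47.68 mg/L
k = ln2 / t½ = 0.693147 / 16.7 = 0.04151 h⁻¹
C = C₀ · e^(−k·t) = 47.68 × e^(−0.04151 × 41.1)
  = 47.68 × 0.1816 = 8.659 mg/L
Convert: 8.659 mg/L × 1000 = 8659 ng/mL

8660 ng/mL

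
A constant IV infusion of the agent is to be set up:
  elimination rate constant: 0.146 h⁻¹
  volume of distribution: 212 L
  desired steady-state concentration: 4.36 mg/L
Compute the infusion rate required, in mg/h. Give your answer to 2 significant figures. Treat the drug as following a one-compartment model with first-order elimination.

130 mg/h

CL = k × Vd = 0.1460 × 212 = 30.95 L/h
At steady state, infusion rate R₀ = Css × CL = 4.36 × 30.95 = 134.9 mg/h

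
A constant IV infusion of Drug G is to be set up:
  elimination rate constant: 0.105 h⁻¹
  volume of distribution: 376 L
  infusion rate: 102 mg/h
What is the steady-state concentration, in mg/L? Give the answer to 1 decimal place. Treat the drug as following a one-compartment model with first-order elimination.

2.6 mg/L

CL = k × Vd = 0.1050 × 376 = 39.48 L/h
At steady state Css = R₀ / CL = 102 / 39.48 = 2.584 mg/L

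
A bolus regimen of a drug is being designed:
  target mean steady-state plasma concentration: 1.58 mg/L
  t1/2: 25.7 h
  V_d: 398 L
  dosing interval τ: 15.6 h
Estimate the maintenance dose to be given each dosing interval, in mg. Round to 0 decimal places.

k = ln2 / t½ = 0.693147 / 25.7 = 0.02697 h⁻¹
CL = k × Vd = 0.02697 × 398 = 10.73 L/h
At steady state, Dose/τ = Css × CL.
Dose = Css × CL × τ = 1.58 × 10.73 × 15.6 = 264.5 mg

265 mg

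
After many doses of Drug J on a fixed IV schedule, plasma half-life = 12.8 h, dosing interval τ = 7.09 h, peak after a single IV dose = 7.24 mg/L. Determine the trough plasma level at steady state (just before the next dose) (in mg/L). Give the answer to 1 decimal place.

k = ln2 / t½ = 0.693147 / 12.8 = 0.05415 h⁻¹
e^(−kτ) = e^(−0.05415 × 7.09) = 0.6812
Accumulation ratio R = 1 / (1 − e^(−kτ)) = 1 / (1 − 0.6812) = 3.137
Steady-state trough = C₀ × R × e^(−kτ) = 7.24 × 3.137 × 0.6812 = 15.47 mg/L

15.5 mg/L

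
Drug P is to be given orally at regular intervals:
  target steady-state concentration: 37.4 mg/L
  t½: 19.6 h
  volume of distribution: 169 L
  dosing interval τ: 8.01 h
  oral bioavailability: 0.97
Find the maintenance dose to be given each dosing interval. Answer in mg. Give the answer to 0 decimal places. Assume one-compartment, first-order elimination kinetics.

k = ln2 / t½ = 0.693147 / 19.6 = 0.03536 h⁻¹
CL = k × Vd = 0.03536 × 169 = 5.976 L/h
At steady state, F × (Dose/τ) = Css × CL.
Dose = Css × CL × τ / F = 37.4 × 5.976 × 8.01 / 0.97 = 1846 mg

1846 mg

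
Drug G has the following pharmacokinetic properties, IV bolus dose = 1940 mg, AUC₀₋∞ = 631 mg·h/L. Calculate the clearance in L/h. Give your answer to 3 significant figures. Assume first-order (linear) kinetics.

CL = Dose / AUC = 1940 / 631 = 3.074 L/h

3.07 L/h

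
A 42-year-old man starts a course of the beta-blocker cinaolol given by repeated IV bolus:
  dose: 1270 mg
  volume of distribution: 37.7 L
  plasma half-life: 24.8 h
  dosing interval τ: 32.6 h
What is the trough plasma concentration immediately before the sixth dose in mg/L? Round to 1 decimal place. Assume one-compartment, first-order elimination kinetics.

C₀ per dose = Dose / Vd = 1270 / 37.7 = 33.69 mg/L
k = ln2 / t½ = 0.693147 / 24.8 = 0.02795 h⁻¹
Fraction remaining after one interval: r = e^(−kτ) = e^(−0.02795 × 32.6) = 0.4021
Before dose 6, 5 doses have been given (aged 1τ, 2τ, 3τ, 4τ, 5τ).
C_trough = C₀ × (r + r² + … + r^5) = C₀ × r(1−r^5)/(1−r)
        = 33.69 × 0.4021 × (1 − 0.01051) / (1 − 0.4021) = 22.42 mg/L

22.4 mg/L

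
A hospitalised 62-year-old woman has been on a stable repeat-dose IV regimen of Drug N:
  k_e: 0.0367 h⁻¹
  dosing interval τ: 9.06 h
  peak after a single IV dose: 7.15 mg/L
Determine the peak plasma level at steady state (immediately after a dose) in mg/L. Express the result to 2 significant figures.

25 mg/L

e^(−kτ) = e^(−0.03670 × 9.06) = 0.7171
Accumulation ratio R = 1 / (1 − e^(−kτ)) = 1 / (1 − 0.7171) = 3.535
Steady-state peak = C₀ × R = 7.15 × 3.535 = 25.28 mg/L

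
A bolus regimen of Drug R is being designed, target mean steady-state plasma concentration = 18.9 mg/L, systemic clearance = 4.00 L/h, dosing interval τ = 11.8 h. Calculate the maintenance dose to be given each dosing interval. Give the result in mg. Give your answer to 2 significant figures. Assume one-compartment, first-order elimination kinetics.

890 mg

At steady state, Dose/τ = Css × CL.
Dose = Css × CL × τ = 18.9 × 4.000 × 11.8 = 892.1 mg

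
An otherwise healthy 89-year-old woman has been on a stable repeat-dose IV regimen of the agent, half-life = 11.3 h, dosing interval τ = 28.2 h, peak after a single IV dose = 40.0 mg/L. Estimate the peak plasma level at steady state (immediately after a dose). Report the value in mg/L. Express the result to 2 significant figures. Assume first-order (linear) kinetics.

49 mg/L

k = ln2 / t½ = 0.693147 / 11.3 = 0.06134 h⁻¹
e^(−kτ) = e^(−0.06134 × 28.2) = 0.1773
Accumulation ratio R = 1 / (1 − e^(−kτ)) = 1 / (1 − 0.1773) = 1.216
Steady-state peak = C₀ × R = 40.0 × 1.216 = 48.64 mg/L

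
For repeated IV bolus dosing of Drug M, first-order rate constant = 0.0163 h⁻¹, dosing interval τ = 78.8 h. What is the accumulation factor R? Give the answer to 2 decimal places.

e^(−kτ) = e^(−0.01630 × 78.8) = 0.2768
Accumulation ratio R = 1 / (1 − e^(−kτ)) = 1 / (1 − 0.2768) = 1.383

1.38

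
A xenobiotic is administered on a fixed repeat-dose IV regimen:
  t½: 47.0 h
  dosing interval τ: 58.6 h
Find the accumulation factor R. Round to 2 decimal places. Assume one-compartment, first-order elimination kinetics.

1.73

k = ln2 / t½ = 0.693147 / 47.0 = 0.01475 h⁻¹
e^(−kτ) = e^(−0.01475 × 58.6) = 0.4213
Accumulation ratio R = 1 / (1 − e^(−kτ)) = 1 / (1 − 0.4213) = 1.728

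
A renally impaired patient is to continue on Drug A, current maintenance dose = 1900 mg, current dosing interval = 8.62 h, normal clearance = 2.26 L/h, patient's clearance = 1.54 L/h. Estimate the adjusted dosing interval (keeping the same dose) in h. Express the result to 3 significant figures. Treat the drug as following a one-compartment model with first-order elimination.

12.7 h

To keep the same average steady-state level, dosing rate must scale with clearance.
CL ratio = 1.54 / 2.26 = 0.6814
New interval (same dose) = 8.62 / 0.6814 = 12.65 h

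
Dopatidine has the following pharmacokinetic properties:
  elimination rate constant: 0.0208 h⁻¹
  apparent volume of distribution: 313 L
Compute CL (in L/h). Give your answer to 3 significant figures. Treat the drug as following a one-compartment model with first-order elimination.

CL = k × Vd = 0.0208 × 313 = 6.510 L/h

6.51 L/h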